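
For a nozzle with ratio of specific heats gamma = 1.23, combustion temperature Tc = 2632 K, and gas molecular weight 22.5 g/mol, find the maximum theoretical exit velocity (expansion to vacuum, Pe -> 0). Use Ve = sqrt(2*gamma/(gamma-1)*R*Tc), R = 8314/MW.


R = 8314 / 22.5 = 369.51 J/(kg.K)
Ve = sqrt(2 * 1.23 / (1.23 - 1) * 369.51 * 2632) = 3225 m/s

3225 m/s


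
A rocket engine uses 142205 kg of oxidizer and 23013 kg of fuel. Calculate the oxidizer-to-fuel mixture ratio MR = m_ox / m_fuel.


MR = 142205 / 23013 = 6.18

6.18


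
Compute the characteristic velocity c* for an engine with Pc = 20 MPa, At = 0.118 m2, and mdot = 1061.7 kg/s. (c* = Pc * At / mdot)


c* = 20e6 * 0.118 / 1061.7 = 2223 m/s

2223 m/s


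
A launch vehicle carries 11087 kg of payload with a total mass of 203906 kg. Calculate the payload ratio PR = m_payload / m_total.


PR = 11087 / 203906 = 0.0544

0.0544


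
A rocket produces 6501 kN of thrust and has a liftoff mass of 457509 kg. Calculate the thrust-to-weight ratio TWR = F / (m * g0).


TWR = 6501000 / (457509 * 9.81) = 1.45

1.45


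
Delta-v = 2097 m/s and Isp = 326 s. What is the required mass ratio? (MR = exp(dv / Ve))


Ve = 326 * 9.81 = 3198.06 m/s
MR = exp(2097 / 3198.06) = 1.927

1.927


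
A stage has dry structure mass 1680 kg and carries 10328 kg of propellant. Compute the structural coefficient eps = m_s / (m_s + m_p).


eps = 1680 / (1680 + 10328) = 0.1399

0.1399


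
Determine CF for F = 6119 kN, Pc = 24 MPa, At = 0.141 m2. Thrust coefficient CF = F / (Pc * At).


CF = 6119000 / (24e6 * 0.141) = 1.81

1.81


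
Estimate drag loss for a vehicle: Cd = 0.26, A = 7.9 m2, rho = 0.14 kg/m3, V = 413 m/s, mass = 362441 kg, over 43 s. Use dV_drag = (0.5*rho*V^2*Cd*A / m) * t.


D = 0.5 * 0.14 * 413^2 * 0.26 * 7.9 = 24524.41 N
a = 24524.41 / 362441 = 0.0677 m/s2
dV = 0.0677 * 43 = 2.9 m/s

2.9 m/s


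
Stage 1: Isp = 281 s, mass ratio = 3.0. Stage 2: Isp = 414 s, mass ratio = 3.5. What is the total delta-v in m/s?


dV1 = 281 * 9.81 * ln(3.0) = 3028.4 m/s
dV2 = 414 * 9.81 * ln(3.5) = 5087.9 m/s
Total dV = 3028.4 + 5087.9 = 8116.3 m/s ~ 8116 m/s

8116 m/s


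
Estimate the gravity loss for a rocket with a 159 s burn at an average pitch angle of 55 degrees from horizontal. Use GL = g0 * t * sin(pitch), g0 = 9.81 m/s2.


GL = 9.81 * 159 * sin(55 deg) = 1278 m/s

1278 m/s


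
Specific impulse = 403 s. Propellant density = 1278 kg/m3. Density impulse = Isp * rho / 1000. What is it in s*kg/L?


rho*Isp = 403 * 1278 / 1000 = 515 s*kg/L

515 s*kg/L


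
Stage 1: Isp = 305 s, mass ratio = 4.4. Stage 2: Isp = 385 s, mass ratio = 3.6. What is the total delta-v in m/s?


dV1 = 305 * 9.81 * ln(4.4) = 4433.0 m/s
dV2 = 385 * 9.81 * ln(3.6) = 4837.9 m/s
Total dV = 4433.0 + 4837.9 = 9270.9 m/s ~ 9271 m/s

9271 m/s


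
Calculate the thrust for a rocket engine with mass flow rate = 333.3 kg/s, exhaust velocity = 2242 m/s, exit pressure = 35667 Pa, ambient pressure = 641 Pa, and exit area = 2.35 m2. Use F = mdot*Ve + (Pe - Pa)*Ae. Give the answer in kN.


F = 333.3 * 2242 + (35667 - 641) * 2.35 = 829570.0 N = 829.6 kN

829.6 kN


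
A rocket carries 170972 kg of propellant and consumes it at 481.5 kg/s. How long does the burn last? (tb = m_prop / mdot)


tb = 170972 / 481.5 = 355.1 s

355.1 s


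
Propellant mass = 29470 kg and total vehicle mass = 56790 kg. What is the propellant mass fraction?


PMF = 29470 / 56790 = 0.519

0.519


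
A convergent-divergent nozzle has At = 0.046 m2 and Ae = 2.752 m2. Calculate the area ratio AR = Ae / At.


AR = 2.752 / 0.046 = 59.8

59.8


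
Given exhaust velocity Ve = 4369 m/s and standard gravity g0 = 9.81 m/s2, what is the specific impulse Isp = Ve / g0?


Isp = Ve / g0 = 4369 / 9.81 = 445.4 s

445.4 s


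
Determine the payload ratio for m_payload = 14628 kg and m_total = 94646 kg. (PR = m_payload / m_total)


PR = 14628 / 94646 = 0.1546

0.1546


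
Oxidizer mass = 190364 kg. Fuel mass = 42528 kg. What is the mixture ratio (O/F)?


MR = 190364 / 42528 = 4.48

4.48


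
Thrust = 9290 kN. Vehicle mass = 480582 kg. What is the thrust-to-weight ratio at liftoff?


TWR = 9290000 / (480582 * 9.81) = 1.97

1.97


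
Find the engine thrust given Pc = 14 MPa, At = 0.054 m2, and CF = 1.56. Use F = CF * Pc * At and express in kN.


F = 1.56 * 14e6 * 0.054 = 1.1794e+06 N = 1179.4 kN

1179.4 kN


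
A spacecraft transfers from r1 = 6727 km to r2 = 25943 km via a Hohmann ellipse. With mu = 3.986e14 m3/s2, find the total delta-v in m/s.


V1 = sqrt(mu/r1) = 7697.65 m/s
dV1 = V1*(sqrt(2*r2/(r1+r2)) - 1) = 2003.17 m/s
V2 = sqrt(mu/r2) = 3919.75 m/s
dV2 = V2*(1 - sqrt(2*r1/(r1+r2))) = 1404.34 m/s
Total dV = 3408 m/s

3408 m/s


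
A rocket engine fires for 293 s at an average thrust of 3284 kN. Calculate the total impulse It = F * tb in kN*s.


It = 3284 * 293 = 962212 kN*s

962212 kN*s


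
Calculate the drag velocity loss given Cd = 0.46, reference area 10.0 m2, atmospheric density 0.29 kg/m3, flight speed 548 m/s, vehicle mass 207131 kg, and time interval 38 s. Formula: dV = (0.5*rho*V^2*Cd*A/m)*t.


D = 0.5 * 0.29 * 548^2 * 0.46 * 10.0 = 200302.77 N
a = 200302.77 / 207131 = 0.967 m/s2
dV = 0.967 * 38 = 36.7 m/s

36.7 m/s


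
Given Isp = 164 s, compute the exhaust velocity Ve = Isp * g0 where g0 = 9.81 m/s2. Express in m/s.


Ve = Isp * g0 = 164 * 9.81 = 1608.8 m/s

1608.8 m/s


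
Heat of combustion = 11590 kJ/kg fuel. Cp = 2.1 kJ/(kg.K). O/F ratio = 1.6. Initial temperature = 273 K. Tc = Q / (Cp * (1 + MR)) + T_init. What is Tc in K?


Tc = 11590 / (2.1 * (1 + 1.6)) + 273 = 2396 K

2396 K


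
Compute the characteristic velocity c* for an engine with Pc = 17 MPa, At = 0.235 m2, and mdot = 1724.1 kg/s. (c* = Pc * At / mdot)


c* = 17e6 * 0.235 / 1724.1 = 2317 m/s

2317 m/s


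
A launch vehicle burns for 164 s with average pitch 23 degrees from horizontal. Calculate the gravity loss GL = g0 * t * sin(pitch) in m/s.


GL = 9.81 * 164 * sin(23 deg) = 629 m/s

629 m/s


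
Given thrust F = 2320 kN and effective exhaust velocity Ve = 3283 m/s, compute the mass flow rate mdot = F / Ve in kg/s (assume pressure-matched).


mdot = F / Ve = 2320000 / 3283 = 706.7 kg/s

706.7 kg/s


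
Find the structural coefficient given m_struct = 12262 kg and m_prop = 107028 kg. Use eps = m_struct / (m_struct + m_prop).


eps = 12262 / (12262 + 107028) = 0.1028

0.1028


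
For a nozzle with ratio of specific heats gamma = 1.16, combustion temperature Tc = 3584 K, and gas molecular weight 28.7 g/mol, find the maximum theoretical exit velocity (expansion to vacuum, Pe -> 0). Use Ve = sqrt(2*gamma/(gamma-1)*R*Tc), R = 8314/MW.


R = 8314 / 28.7 = 289.69 J/(kg.K)
Ve = sqrt(2 * 1.16 / (1.16 - 1) * 289.69 * 3584) = 3880 m/s

3880 m/s


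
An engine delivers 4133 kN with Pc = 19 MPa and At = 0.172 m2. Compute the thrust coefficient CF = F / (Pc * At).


CF = 4133000 / (19e6 * 0.172) = 1.26

1.26


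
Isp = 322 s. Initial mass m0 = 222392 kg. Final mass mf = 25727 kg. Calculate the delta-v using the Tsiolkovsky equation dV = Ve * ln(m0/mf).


Ve = 322 * 9.81 = 3158.82 m/s
dV = 3158.82 * ln(222392/25727) = 6813 m/s

6813 m/s


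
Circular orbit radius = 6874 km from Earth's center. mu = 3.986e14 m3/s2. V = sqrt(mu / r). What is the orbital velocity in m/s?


V = sqrt(3.986e14 / 6874000) = 7615 m/s

7615 m/s


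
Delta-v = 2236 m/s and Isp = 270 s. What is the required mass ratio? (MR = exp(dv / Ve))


Ve = 270 * 9.81 = 2648.7 m/s
MR = exp(2236 / 2648.7) = 2.326

2.326


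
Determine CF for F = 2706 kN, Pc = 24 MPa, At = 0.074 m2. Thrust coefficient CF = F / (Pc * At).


CF = 2706000 / (24e6 * 0.074) = 1.52

1.52


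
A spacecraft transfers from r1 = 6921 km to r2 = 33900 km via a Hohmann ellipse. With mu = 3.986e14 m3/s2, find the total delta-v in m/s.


V1 = sqrt(mu/r1) = 7588.99 m/s
dV1 = V1*(sqrt(2*r2/(r1+r2)) - 1) = 2191.42 m/s
V2 = sqrt(mu/r2) = 3429.01 m/s
dV2 = V2*(1 - sqrt(2*r1/(r1+r2))) = 1432.25 m/s
Total dV = 3624 m/s

3624 m/s


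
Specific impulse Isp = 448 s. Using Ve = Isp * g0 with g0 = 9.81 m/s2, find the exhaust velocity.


Ve = Isp * g0 = 448 * 9.81 = 4394.9 m/s

4394.9 m/s


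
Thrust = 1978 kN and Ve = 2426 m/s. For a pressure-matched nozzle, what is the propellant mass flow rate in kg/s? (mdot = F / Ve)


mdot = F / Ve = 1978000 / 2426 = 815.3 kg/s

815.3 kg/s


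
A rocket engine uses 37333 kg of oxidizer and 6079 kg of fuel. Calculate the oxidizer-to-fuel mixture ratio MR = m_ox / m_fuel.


MR = 37333 / 6079 = 6.14

6.14


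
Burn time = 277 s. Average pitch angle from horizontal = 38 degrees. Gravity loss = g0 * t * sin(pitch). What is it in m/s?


GL = 9.81 * 277 * sin(38 deg) = 1673 m/s

1673 m/s


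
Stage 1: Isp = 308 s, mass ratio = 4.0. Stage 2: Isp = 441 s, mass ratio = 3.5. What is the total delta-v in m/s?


dV1 = 308 * 9.81 * ln(4.0) = 4188.7 m/s
dV2 = 441 * 9.81 * ln(3.5) = 5419.7 m/s
Total dV = 4188.7 + 5419.7 = 9608.4 m/s ~ 9608 m/s

9608 m/s


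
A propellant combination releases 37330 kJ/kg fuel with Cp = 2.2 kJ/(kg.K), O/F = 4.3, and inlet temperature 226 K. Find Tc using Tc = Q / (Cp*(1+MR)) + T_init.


Tc = 37330 / (2.2 * (1 + 4.3)) + 226 = 3428 K

3428 K


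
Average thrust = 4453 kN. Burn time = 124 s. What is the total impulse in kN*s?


It = 4453 * 124 = 552172 kN*s

552172 kN*s


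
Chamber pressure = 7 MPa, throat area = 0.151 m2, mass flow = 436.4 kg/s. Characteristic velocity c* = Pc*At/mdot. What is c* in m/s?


c* = 7e6 * 0.151 / 436.4 = 2422 m/s

2422 m/s


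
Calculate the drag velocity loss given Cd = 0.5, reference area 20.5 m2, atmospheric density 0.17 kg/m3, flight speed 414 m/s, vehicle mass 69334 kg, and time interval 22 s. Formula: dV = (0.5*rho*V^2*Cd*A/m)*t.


D = 0.5 * 0.17 * 414^2 * 0.5 * 20.5 = 149328.77 N
a = 149328.77 / 69334 = 2.1538 m/s2
dV = 2.1538 * 22 = 47.4 m/s

47.4 m/s


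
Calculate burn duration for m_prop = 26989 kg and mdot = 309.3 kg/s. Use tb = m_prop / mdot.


tb = 26989 / 309.3 = 87.3 s

87.3 s


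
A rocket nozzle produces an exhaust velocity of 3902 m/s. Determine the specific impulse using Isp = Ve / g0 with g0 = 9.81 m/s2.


Isp = Ve / g0 = 3902 / 9.81 = 397.8 s

397.8 s


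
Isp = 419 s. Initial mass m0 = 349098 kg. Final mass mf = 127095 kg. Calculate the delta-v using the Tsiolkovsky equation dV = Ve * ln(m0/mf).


Ve = 419 * 9.81 = 4110.39 m/s
dV = 4110.39 * ln(349098/127095) = 4153 m/s

4153 m/s


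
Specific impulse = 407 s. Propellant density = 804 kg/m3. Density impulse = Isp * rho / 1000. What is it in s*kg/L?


rho*Isp = 407 * 804 / 1000 = 327 s*kg/L

327 s*kg/L


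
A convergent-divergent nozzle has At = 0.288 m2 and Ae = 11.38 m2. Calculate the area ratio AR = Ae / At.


AR = 11.38 / 0.288 = 39.5

39.5


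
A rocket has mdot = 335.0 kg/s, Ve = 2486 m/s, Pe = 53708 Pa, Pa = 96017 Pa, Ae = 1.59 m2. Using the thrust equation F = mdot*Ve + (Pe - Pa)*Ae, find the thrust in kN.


F = 335.0 * 2486 + (53708 - 96017) * 1.59 = 765539.0 N = 765.5 kN

765.5 kN


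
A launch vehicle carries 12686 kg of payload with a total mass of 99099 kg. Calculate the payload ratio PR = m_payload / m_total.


PR = 12686 / 99099 = 0.128

0.128


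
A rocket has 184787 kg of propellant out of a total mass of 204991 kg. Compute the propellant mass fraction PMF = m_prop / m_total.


PMF = 184787 / 204991 = 0.901

0.901


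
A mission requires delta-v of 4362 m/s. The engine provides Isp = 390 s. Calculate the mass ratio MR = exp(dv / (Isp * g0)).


Ve = 390 * 9.81 = 3825.9 m/s
MR = exp(4362 / 3825.9) = 3.127

3.127


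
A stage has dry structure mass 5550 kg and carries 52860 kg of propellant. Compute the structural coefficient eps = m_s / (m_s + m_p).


eps = 5550 / (5550 + 52860) = 0.095

0.095


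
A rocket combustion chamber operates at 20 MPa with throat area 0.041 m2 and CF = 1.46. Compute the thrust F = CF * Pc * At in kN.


F = 1.46 * 20e6 * 0.041 = 1.1972e+06 N = 1197.2 kN

1197.2 kN


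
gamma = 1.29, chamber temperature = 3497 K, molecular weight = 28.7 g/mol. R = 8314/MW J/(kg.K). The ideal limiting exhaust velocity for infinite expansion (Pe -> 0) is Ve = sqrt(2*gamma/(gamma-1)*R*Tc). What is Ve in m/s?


R = 8314 / 28.7 = 289.69 J/(kg.K)
Ve = sqrt(2 * 1.29 / (1.29 - 1) * 289.69 * 3497) = 3002 m/s

3002 m/s


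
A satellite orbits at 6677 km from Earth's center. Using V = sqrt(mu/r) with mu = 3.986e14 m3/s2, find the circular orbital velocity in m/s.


V = sqrt(3.986e14 / 6677000) = 7726 m/s

7726 m/s


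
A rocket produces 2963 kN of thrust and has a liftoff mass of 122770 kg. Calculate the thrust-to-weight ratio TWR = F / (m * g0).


TWR = 2963000 / (122770 * 9.81) = 2.46

2.46


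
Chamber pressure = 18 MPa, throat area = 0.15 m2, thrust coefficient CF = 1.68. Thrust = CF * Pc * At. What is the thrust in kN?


F = 1.68 * 18e6 * 0.15 = 4.5360e+06 N = 4536.0 kN

4536.0 kN


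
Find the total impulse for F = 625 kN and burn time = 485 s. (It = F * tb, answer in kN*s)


It = 625 * 485 = 303125 kN*s

303125 kN*s


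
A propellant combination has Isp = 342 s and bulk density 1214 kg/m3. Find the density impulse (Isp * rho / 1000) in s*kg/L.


rho*Isp = 342 * 1214 / 1000 = 415 s*kg/L

415 s*kg/L


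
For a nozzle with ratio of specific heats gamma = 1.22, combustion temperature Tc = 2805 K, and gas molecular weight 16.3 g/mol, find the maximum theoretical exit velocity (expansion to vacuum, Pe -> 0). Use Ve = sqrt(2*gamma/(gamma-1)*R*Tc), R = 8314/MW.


R = 8314 / 16.3 = 510.06 J/(kg.K)
Ve = sqrt(2 * 1.22 / (1.22 - 1) * 510.06 * 2805) = 3983 m/s

3983 m/s


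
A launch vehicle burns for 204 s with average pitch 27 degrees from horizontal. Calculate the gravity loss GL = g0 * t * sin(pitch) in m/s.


GL = 9.81 * 204 * sin(27 deg) = 909 m/s

909 m/s


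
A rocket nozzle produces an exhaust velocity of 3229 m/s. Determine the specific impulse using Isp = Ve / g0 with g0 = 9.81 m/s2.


Isp = Ve / g0 = 3229 / 9.81 = 329.2 s

329.2 s


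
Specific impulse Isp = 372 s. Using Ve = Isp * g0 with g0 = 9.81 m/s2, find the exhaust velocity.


Ve = Isp * g0 = 372 * 9.81 = 3649.3 m/s

3649.3 m/s


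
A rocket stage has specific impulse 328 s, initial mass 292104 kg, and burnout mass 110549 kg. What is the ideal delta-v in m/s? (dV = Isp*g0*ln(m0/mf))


Ve = 328 * 9.81 = 3217.68 m/s
dV = 3217.68 * ln(292104/110549) = 3126 m/s

3126 m/s


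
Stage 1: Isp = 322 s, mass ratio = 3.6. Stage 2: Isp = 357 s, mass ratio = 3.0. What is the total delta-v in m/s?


dV1 = 322 * 9.81 * ln(3.6) = 4046.2 m/s
dV2 = 357 * 9.81 * ln(3.0) = 3847.5 m/s
Total dV = 4046.2 + 3847.5 = 7893.7 m/s ~ 7894 m/s

7894 m/s


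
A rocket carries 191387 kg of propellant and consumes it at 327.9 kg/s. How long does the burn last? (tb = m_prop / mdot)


tb = 191387 / 327.9 = 583.7 s

583.7 s


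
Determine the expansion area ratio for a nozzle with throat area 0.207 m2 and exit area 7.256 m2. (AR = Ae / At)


AR = 7.256 / 0.207 = 35.1

35.1


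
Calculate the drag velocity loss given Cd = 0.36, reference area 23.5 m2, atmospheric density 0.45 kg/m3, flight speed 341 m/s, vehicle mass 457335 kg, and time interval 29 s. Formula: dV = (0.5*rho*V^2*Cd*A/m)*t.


D = 0.5 * 0.45 * 341^2 * 0.36 * 23.5 = 221340.88 N
a = 221340.88 / 457335 = 0.484 m/s2
dV = 0.484 * 29 = 14.0 m/s

14.0 m/s


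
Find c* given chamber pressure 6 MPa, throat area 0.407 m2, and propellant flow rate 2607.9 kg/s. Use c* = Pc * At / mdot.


c* = 6e6 * 0.407 / 2607.9 = 936 m/s

936 m/s


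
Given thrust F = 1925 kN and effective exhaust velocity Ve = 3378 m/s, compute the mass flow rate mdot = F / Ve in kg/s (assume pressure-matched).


mdot = F / Ve = 1925000 / 3378 = 569.9 kg/s

569.9 kg/s


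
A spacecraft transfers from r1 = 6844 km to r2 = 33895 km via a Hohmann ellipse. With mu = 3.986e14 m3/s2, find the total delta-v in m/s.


V1 = sqrt(mu/r1) = 7631.57 m/s
dV1 = V1*(sqrt(2*r2/(r1+r2)) - 1) = 2212.88 m/s
V2 = sqrt(mu/r2) = 3429.26 m/s
dV2 = V2*(1 - sqrt(2*r1/(r1+r2))) = 1441.5 m/s
Total dV = 3654 m/s

3654 m/s


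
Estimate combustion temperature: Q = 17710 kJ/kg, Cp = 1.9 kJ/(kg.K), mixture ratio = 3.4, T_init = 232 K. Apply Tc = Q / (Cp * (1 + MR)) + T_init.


Tc = 17710 / (1.9 * (1 + 3.4)) + 232 = 2350 K

2350 K


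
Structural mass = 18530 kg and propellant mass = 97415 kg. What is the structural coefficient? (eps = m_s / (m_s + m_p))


eps = 18530 / (18530 + 97415) = 0.1598

0.1598


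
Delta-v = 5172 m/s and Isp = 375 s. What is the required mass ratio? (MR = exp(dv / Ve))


Ve = 375 * 9.81 = 3678.75 m/s
MR = exp(5172 / 3678.75) = 4.079

4.079


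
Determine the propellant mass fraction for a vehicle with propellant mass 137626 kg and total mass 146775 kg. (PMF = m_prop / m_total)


PMF = 137626 / 146775 = 0.938

0.938


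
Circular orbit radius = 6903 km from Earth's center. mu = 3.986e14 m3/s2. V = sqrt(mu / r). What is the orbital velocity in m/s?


V = sqrt(3.986e14 / 6903000) = 7599 m/s

7599 m/s


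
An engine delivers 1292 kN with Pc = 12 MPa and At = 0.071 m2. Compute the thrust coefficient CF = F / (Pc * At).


CF = 1292000 / (12e6 * 0.071) = 1.52

1.52


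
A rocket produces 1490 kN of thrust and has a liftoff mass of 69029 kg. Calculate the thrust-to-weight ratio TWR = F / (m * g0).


TWR = 1490000 / (69029 * 9.81) = 2.2

2.2


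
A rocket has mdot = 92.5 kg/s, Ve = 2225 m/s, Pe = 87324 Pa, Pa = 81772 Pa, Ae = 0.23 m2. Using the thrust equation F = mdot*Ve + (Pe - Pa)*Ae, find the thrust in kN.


F = 92.5 * 2225 + (87324 - 81772) * 0.23 = 207089.0 N = 207.1 kN

207.1 kN


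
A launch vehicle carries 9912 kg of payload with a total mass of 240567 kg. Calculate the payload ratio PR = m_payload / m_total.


PR = 9912 / 240567 = 0.0412

0.0412


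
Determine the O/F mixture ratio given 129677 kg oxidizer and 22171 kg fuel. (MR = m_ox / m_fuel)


MR = 129677 / 22171 = 5.85

5.85


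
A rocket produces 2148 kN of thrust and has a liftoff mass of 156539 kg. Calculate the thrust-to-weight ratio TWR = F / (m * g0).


TWR = 2148000 / (156539 * 9.81) = 1.4

1.4


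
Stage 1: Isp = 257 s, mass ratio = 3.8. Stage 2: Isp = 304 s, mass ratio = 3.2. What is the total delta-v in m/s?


dV1 = 257 * 9.81 * ln(3.8) = 3365.8 m/s
dV2 = 304 * 9.81 * ln(3.2) = 3468.8 m/s
Total dV = 3365.8 + 3468.8 = 6834.6 m/s ~ 6835 m/s

6835 m/s


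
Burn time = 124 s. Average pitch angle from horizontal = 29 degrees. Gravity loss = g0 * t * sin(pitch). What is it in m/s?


GL = 9.81 * 124 * sin(29 deg) = 590 m/s

590 m/s


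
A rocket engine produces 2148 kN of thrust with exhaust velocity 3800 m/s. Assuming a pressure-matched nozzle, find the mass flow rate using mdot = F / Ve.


mdot = F / Ve = 2148000 / 3800 = 565.3 kg/s

565.3 kg/s


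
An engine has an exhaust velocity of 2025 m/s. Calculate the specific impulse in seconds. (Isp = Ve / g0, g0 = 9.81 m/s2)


Isp = Ve / g0 = 2025 / 9.81 = 206.4 s

206.4 s


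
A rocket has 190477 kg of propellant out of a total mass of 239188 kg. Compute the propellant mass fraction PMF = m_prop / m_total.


PMF = 190477 / 239188 = 0.796

0.796


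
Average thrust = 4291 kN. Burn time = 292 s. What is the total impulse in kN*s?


It = 4291 * 292 = 1252972 kN*s

1252972 kN*s


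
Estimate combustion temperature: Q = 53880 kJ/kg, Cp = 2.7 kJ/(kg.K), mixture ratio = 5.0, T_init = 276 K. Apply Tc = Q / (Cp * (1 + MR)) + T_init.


Tc = 53880 / (2.7 * (1 + 5.0)) + 276 = 3602 K

3602 K


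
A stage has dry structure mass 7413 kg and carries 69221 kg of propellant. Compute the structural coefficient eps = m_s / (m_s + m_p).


eps = 7413 / (7413 + 69221) = 0.0967

0.0967


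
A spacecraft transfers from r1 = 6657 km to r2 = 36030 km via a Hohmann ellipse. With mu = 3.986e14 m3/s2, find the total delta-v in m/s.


V1 = sqrt(mu/r1) = 7738.01 m/s
dV1 = V1*(sqrt(2*r2/(r1+r2)) - 1) = 2315.75 m/s
V2 = sqrt(mu/r2) = 3326.11 m/s
dV2 = V2*(1 - sqrt(2*r1/(r1+r2))) = 1468.55 m/s
Total dV = 3784 m/s

3784 m/s


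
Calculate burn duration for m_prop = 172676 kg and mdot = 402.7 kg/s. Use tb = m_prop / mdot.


tb = 172676 / 402.7 = 428.8 s

428.8 s


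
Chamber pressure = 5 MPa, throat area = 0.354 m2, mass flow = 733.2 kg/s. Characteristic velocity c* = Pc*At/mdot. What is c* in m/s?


c* = 5e6 * 0.354 / 733.2 = 2414 m/s

2414 m/s


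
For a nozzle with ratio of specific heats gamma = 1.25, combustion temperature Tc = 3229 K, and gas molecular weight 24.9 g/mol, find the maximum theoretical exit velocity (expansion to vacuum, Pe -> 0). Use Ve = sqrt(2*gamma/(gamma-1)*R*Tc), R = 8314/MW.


R = 8314 / 24.9 = 333.9 J/(kg.K)
Ve = sqrt(2 * 1.25 / (1.25 - 1) * 333.9 * 3229) = 3284 m/s

3284 m/s


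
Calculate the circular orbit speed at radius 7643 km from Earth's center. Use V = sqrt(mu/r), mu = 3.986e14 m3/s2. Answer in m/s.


V = sqrt(3.986e14 / 7643000) = 7222 m/s

7222 m/s


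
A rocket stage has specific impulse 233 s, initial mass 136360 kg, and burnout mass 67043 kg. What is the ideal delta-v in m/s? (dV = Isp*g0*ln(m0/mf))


Ve = 233 * 9.81 = 2285.73 m/s
dV = 2285.73 * ln(136360/67043) = 1623 m/s

1623 m/s


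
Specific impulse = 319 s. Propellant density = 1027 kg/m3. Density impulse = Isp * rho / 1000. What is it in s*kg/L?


rho*Isp = 319 * 1027 / 1000 = 328 s*kg/L

328 s*kg/L


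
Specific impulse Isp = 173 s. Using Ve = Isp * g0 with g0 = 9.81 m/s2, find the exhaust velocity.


Ve = Isp * g0 = 173 * 9.81 = 1697.1 m/s

1697.1 m/s


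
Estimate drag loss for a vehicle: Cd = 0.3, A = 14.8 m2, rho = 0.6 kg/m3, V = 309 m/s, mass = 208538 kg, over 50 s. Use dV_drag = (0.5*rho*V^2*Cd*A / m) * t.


D = 0.5 * 0.6 * 309^2 * 0.3 * 14.8 = 127180.69 N
a = 127180.69 / 208538 = 0.6099 m/s2
dV = 0.6099 * 50 = 30.5 m/s

30.5 m/s


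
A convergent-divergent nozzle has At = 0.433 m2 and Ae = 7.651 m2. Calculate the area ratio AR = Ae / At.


AR = 7.651 / 0.433 = 17.7

17.7


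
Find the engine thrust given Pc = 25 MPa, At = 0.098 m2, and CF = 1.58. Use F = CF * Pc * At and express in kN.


F = 1.58 * 25e6 * 0.098 = 3.8710e+06 N = 3871.0 kN

3871.0 kN


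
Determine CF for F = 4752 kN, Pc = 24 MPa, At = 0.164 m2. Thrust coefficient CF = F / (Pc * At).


CF = 4752000 / (24e6 * 0.164) = 1.21

1.21


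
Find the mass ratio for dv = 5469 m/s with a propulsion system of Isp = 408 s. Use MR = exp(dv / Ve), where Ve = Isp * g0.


Ve = 408 * 9.81 = 4002.48 m/s
MR = exp(5469 / 4002.48) = 3.921

3.921


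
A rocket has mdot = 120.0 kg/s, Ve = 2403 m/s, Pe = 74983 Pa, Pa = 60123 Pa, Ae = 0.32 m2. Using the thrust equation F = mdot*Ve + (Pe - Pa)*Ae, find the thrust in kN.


F = 120.0 * 2403 + (74983 - 60123) * 0.32 = 293115.0 N = 293.1 kN

293.1 kN


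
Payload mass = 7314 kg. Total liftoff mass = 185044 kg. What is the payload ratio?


PR = 7314 / 185044 = 0.0395

0.0395


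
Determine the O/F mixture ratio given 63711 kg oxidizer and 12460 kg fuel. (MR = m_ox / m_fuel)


MR = 63711 / 12460 = 5.11

5.11


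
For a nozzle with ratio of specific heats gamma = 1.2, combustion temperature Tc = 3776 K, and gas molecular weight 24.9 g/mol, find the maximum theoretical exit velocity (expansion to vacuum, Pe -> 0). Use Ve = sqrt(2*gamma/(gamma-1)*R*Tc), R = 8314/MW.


R = 8314 / 24.9 = 333.9 J/(kg.K)
Ve = sqrt(2 * 1.2 / (1.2 - 1) * 333.9 * 3776) = 3890 m/s

3890 m/s


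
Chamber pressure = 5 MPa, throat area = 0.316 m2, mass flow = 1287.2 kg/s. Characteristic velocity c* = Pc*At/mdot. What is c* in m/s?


c* = 5e6 * 0.316 / 1287.2 = 1227 m/s

1227 m/s


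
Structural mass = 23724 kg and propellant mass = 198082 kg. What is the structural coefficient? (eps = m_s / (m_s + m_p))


eps = 23724 / (23724 + 198082) = 0.107

0.107


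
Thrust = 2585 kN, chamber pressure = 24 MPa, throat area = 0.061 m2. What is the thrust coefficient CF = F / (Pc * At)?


CF = 2585000 / (24e6 * 0.061) = 1.77

1.77


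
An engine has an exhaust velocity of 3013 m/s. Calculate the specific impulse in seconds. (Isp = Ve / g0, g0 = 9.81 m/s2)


Isp = Ve / g0 = 3013 / 9.81 = 307.1 s

307.1 s


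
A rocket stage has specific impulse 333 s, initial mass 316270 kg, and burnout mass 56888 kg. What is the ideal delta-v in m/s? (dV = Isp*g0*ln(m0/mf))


Ve = 333 * 9.81 = 3266.73 m/s
dV = 3266.73 * ln(316270/56888) = 5604 m/s

5604 m/s


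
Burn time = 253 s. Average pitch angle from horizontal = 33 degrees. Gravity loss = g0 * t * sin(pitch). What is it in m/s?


GL = 9.81 * 253 * sin(33 deg) = 1352 m/s

1352 m/s


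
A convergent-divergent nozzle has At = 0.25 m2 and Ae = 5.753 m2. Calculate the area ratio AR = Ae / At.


AR = 5.753 / 0.25 = 23.0

23.0


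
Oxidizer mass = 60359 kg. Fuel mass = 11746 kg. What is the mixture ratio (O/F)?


MR = 60359 / 11746 = 5.14

5.14


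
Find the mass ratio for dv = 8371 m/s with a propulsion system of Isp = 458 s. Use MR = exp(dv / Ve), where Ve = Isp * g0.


Ve = 458 * 9.81 = 4492.98 m/s
MR = exp(8371 / 4492.98) = 6.444

6.444


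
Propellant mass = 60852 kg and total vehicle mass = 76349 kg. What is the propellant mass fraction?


PMF = 60852 / 76349 = 0.797

0.797


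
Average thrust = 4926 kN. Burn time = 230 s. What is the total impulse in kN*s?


It = 4926 * 230 = 1132980 kN*s

1132980 kN*s


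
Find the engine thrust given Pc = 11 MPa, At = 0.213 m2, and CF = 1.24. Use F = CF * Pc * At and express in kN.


F = 1.24 * 11e6 * 0.213 = 2.9053e+06 N = 2905.3 kN

2905.3 kN


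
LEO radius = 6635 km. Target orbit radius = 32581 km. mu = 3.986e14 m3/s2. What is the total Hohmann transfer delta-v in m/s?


V1 = sqrt(mu/r1) = 7750.83 m/s
dV1 = V1*(sqrt(2*r2/(r1+r2)) - 1) = 2240.28 m/s
V2 = sqrt(mu/r2) = 3497.73 m/s
dV2 = V2*(1 - sqrt(2*r1/(r1+r2))) = 1463.08 m/s
Total dV = 3703 m/s

3703 m/s


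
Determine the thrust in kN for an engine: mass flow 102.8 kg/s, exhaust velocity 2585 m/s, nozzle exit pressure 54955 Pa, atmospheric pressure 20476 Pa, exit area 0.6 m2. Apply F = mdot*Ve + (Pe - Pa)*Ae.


F = 102.8 * 2585 + (54955 - 20476) * 0.6 = 286425.0 N = 286.4 kN

286.4 kN


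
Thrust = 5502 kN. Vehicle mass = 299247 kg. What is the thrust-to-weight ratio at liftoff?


TWR = 5502000 / (299247 * 9.81) = 1.87

1.87


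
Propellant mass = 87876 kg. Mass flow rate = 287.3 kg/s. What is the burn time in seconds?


tb = 87876 / 287.3 = 305.9 s

305.9 s


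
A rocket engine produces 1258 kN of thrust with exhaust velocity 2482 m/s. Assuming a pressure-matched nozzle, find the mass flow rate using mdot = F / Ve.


mdot = F / Ve = 1258000 / 2482 = 506.8 kg/s

506.8 kg/s


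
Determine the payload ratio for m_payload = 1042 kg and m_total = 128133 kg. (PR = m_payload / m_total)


PR = 1042 / 128133 = 0.0081

0.0081


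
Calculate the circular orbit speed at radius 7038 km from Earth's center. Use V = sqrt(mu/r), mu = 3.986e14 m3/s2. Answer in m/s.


V = sqrt(3.986e14 / 7038000) = 7526 m/s

7526 m/s


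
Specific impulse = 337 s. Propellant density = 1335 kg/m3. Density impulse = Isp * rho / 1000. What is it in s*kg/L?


rho*Isp = 337 * 1335 / 1000 = 450 s*kg/L

450 s*kg/L


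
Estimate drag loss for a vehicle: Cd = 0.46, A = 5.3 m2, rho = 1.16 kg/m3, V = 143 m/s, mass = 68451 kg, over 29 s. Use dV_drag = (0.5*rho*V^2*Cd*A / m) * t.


D = 0.5 * 1.16 * 143^2 * 0.46 * 5.3 = 28915.7 N
a = 28915.7 / 68451 = 0.4224 m/s2
dV = 0.4224 * 29 = 12.3 m/s

12.3 m/s


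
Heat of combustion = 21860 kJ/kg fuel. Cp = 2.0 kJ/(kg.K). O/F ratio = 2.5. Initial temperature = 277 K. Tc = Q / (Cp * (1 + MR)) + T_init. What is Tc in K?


Tc = 21860 / (2.0 * (1 + 2.5)) + 277 = 3400 K

3400 K


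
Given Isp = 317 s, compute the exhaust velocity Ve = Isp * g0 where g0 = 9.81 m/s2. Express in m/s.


Ve = Isp * g0 = 317 * 9.81 = 3109.8 m/s

3109.8 m/s


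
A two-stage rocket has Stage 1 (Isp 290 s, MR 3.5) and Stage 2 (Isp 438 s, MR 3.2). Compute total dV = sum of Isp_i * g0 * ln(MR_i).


dV1 = 290 * 9.81 * ln(3.5) = 3564.0 m/s
dV2 = 438 * 9.81 * ln(3.2) = 4997.8 m/s
Total dV = 3564.0 + 4997.8 = 8561.8 m/s ~ 8562 m/s

8562 m/s


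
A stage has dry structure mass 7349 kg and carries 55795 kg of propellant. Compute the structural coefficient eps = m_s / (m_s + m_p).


eps = 7349 / (7349 + 55795) = 0.1164

0.1164


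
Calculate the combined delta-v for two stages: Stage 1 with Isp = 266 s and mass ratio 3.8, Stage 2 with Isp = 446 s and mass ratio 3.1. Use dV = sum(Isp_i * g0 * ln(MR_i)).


dV1 = 266 * 9.81 * ln(3.8) = 3483.6 m/s
dV2 = 446 * 9.81 * ln(3.1) = 4950.2 m/s
Total dV = 3483.6 + 4950.2 = 8433.8 m/s ~ 8434 m/s

8434 m/s


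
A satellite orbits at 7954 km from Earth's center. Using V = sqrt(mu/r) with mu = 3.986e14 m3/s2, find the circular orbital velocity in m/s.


V = sqrt(3.986e14 / 7954000) = 7079 m/s

7079 m/s


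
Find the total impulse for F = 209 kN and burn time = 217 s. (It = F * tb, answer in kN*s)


It = 209 * 217 = 45353 kN*s

45353 kN*s


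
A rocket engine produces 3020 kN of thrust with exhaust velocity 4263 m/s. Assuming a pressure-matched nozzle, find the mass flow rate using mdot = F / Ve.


mdot = F / Ve = 3020000 / 4263 = 708.4 kg/s

708.4 kg/s


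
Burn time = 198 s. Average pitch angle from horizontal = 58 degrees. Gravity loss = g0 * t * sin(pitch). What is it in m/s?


GL = 9.81 * 198 * sin(58 deg) = 1647 m/s

1647 m/s


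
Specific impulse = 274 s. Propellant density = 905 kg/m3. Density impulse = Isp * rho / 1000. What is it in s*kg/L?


rho*Isp = 274 * 905 / 1000 = 248 s*kg/L

248 s*kg/L


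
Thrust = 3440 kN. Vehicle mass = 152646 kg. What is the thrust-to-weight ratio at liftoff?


TWR = 3440000 / (152646 * 9.81) = 2.3

2.3


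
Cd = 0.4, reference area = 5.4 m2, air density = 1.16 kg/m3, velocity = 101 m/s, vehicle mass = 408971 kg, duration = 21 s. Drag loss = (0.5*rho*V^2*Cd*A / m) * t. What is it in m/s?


D = 0.5 * 1.16 * 101^2 * 0.4 * 5.4 = 12779.81 N
a = 12779.81 / 408971 = 0.0312 m/s2
dV = 0.0312 * 21 = 0.7 m/s

0.7 m/s


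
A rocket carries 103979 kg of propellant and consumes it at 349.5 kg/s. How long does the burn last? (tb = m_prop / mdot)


tb = 103979 / 349.5 = 297.5 s

297.5 s


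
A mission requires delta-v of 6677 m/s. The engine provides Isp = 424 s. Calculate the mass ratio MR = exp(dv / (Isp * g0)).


Ve = 424 * 9.81 = 4159.44 m/s
MR = exp(6677 / 4159.44) = 4.979

4.979


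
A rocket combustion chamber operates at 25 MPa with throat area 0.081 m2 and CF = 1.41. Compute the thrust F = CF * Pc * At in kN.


F = 1.41 * 25e6 * 0.081 = 2.8552e+06 N = 2855.2 kN

2855.2 kN


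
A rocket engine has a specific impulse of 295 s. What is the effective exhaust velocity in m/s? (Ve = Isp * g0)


Ve = Isp * g0 = 295 * 9.81 = 2894.0 m/s

2894.0 m/s


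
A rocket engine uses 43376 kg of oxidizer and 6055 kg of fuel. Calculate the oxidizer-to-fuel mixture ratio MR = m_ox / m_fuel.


MR = 43376 / 6055 = 7.16

7.16


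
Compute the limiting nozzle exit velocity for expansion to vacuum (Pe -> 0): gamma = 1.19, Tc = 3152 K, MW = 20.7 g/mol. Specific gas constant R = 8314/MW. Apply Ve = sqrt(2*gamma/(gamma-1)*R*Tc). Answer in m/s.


R = 8314 / 20.7 = 401.64 J/(kg.K)
Ve = sqrt(2 * 1.19 / (1.19 - 1) * 401.64 * 3152) = 3982 m/s

3982 m/s


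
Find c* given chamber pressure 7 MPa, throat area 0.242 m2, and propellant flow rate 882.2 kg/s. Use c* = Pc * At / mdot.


c* = 7e6 * 0.242 / 882.2 = 1920 m/s

1920 m/s


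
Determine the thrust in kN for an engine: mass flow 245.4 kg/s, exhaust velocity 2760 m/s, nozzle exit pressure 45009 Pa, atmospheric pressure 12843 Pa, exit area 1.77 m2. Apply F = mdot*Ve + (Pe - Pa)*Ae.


F = 245.4 * 2760 + (45009 - 12843) * 1.77 = 734238.0 N = 734.2 kN

734.2 kN


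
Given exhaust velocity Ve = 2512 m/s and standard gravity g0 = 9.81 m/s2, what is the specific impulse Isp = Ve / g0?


Isp = Ve / g0 = 2512 / 9.81 = 256.1 s

256.1 s


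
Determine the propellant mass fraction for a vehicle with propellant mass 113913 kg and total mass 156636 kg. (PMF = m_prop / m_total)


PMF = 113913 / 156636 = 0.727

0.727


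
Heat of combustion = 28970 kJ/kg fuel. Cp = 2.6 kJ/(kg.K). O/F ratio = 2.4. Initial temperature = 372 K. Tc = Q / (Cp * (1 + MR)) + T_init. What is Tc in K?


Tc = 28970 / (2.6 * (1 + 2.4)) + 372 = 3649 K

3649 K


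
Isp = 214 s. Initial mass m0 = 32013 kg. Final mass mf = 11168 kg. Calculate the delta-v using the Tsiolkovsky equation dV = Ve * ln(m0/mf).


Ve = 214 * 9.81 = 2099.34 m/s
dV = 2099.34 * ln(32013/11168) = 2211 m/s

2211 m/s


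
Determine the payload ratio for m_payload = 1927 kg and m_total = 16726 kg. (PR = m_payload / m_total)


PR = 1927 / 16726 = 0.1152

0.1152


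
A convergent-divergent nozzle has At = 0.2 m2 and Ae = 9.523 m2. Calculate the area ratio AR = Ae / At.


AR = 9.523 / 0.2 = 47.6

47.6


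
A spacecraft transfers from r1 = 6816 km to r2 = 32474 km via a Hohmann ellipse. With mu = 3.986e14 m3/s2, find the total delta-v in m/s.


V1 = sqrt(mu/r1) = 7647.22 m/s
dV1 = V1*(sqrt(2*r2/(r1+r2)) - 1) = 2184.86 m/s
V2 = sqrt(mu/r2) = 3503.49 m/s
dV2 = V2*(1 - sqrt(2*r1/(r1+r2))) = 1439.82 m/s
Total dV = 3625 m/s

3625 m/s


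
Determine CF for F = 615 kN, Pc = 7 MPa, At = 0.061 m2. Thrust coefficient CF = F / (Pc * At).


CF = 615000 / (7e6 * 0.061) = 1.44

1.44


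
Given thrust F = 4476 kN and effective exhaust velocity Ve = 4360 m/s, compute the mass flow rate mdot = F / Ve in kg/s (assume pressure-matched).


mdot = F / Ve = 4476000 / 4360 = 1026.6 kg/s

1026.6 kg/s


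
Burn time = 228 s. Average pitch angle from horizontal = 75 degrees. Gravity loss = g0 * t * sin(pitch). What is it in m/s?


GL = 9.81 * 228 * sin(75 deg) = 2160 m/s

2160 m/s


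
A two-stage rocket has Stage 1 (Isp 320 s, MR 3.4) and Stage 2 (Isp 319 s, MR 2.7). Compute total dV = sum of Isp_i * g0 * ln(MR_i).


dV1 = 320 * 9.81 * ln(3.4) = 3841.7 m/s
dV2 = 319 * 9.81 * ln(2.7) = 3108.3 m/s
Total dV = 3841.7 + 3108.3 = 6950.0 m/s ~ 6950 m/s

6950 m/s


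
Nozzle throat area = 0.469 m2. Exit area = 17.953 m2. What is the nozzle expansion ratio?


AR = 17.953 / 0.469 = 38.3

38.3


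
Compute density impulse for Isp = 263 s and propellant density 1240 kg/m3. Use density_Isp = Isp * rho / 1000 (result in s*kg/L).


rho*Isp = 263 * 1240 / 1000 = 326 s*kg/L

326 s*kg/L


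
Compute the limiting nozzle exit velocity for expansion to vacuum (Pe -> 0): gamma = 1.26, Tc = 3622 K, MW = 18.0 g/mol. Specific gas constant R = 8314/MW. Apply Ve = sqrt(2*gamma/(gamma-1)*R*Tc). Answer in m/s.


R = 8314 / 18.0 = 461.89 J/(kg.K)
Ve = sqrt(2 * 1.26 / (1.26 - 1) * 461.89 * 3622) = 4027 m/s

4027 m/s


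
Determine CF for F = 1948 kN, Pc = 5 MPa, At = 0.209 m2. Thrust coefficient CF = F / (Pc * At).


CF = 1948000 / (5e6 * 0.209) = 1.86

1.86


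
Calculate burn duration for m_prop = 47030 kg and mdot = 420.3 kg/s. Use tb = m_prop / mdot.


tb = 47030 / 420.3 = 111.9 s

111.9 s


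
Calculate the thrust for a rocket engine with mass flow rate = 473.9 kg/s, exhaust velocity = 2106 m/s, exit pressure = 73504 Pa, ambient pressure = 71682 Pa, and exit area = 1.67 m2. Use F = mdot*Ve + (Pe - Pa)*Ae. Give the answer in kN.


F = 473.9 * 2106 + (73504 - 71682) * 1.67 = 1.0011e+06 N = 1001.1 kN

1001.1 kN


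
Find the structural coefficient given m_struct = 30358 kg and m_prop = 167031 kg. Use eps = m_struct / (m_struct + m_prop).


eps = 30358 / (30358 + 167031) = 0.1538

0.1538


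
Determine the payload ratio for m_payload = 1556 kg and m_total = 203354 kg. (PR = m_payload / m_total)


PR = 1556 / 203354 = 0.0077

0.0077


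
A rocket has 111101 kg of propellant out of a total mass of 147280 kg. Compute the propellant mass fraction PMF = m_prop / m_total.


PMF = 111101 / 147280 = 0.754

0.754


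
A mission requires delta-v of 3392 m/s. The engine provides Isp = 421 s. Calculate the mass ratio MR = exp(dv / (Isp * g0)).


Ve = 421 * 9.81 = 4130.01 m/s
MR = exp(3392 / 4130.01) = 2.273

2.273


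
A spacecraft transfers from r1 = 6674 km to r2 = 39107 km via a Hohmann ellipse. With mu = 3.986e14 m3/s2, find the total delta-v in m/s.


V1 = sqrt(mu/r1) = 7728.15 m/s
dV1 = V1*(sqrt(2*r2/(r1+r2)) - 1) = 2373.1 m/s
V2 = sqrt(mu/r2) = 3192.58 m/s
dV2 = V2*(1 - sqrt(2*r1/(r1+r2))) = 1468.7 m/s
Total dV = 3842 m/s

3842 m/s


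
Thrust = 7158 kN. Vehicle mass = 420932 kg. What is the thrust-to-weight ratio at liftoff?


TWR = 7158000 / (420932 * 9.81) = 1.73

1.73


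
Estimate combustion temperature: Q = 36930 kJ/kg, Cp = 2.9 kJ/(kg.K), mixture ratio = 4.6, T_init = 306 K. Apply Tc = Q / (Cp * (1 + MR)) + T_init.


Tc = 36930 / (2.9 * (1 + 4.6)) + 306 = 2580 K

2580 K


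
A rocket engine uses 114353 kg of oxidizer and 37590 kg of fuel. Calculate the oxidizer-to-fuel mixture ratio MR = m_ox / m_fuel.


MR = 114353 / 37590 = 3.04

3.04


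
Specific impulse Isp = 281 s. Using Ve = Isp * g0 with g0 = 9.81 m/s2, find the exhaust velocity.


Ve = Isp * g0 = 281 * 9.81 = 2756.6 m/s

2756.6 m/s


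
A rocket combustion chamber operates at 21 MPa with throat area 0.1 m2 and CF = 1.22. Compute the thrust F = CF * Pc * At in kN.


F = 1.22 * 21e6 * 0.1 = 2.5620e+06 N = 2562.0 kN

2562.0 kN


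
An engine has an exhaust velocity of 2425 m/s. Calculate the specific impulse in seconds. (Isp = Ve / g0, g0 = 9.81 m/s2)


Isp = Ve / g0 = 2425 / 9.81 = 247.2 s

247.2 s


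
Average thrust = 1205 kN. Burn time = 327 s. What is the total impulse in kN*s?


It = 1205 * 327 = 394035 kN*s

394035 kN*s


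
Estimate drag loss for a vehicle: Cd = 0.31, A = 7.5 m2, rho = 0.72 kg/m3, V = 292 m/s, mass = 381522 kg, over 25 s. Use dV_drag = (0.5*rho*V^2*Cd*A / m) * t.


D = 0.5 * 0.72 * 292^2 * 0.31 * 7.5 = 71365.97 N
a = 71365.97 / 381522 = 0.1871 m/s2
dV = 0.1871 * 25 = 4.7 m/s

4.7 m/s


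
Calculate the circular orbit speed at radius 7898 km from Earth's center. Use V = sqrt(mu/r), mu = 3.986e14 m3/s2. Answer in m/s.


V = sqrt(3.986e14 / 7898000) = 7104 m/s

7104 m/s


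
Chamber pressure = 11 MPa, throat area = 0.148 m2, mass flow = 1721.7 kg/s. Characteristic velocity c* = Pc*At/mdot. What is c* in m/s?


c* = 11e6 * 0.148 / 1721.7 = 946 m/s

946 m/s


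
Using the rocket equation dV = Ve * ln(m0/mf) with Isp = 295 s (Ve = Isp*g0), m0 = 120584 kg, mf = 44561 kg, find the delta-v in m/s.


Ve = 295 * 9.81 = 2893.95 m/s
dV = 2893.95 * ln(120584/44561) = 2881 m/s

2881 m/s


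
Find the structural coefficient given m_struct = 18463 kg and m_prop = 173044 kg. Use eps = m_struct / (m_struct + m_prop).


eps = 18463 / (18463 + 173044) = 0.0964

0.0964


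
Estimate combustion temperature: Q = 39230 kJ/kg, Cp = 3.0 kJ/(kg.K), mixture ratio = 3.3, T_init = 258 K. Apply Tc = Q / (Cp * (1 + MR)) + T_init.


Tc = 39230 / (3.0 * (1 + 3.3)) + 258 = 3299 K

3299 K


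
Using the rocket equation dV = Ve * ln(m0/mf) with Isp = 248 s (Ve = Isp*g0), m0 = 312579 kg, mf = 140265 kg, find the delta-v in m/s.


Ve = 248 * 9.81 = 2432.88 m/s
dV = 2432.88 * ln(312579/140265) = 1950 m/s

1950 m/s


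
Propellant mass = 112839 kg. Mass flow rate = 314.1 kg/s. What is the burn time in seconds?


tb = 112839 / 314.1 = 359.2 s

359.2 s
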